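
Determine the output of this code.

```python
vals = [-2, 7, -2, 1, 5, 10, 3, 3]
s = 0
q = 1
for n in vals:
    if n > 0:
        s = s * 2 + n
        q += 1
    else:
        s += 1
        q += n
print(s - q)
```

n=-2: not >0, s = 0+1 = 1; q=-1
n=7: >0, s = 1*2+7 = 9; q=0
n=-2: not >0, s = 9+1 = 10; q=-2
n=1: >0, s = 10*2+1 = 21; q=-1
n=5: >0, s = 21*2+5 = 47; q=0
n=10: >0, s = 47*2+10 = 104; q=1
n=3: >0, s = 104*2+3 = 211; q=2
n=3: >0, s = 211*2+3 = 425; q=3
s-q = 425-3 = 422

422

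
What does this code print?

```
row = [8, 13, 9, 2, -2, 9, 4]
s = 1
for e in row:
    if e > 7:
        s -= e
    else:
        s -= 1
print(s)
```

e=8: >7, s = 1-8 = -7
e=13: >7, s = (-7)-13 = -20
e=9: >7, s = (-20)-9 = -29
e=2: not >7, s = (-29)-1 = -30
e=-2: not >7, s = (-30)-1 = -31
e=9: >7, s = (-31)-9 = -40
e=4: not >7, s = (-40)-1 = -41

-41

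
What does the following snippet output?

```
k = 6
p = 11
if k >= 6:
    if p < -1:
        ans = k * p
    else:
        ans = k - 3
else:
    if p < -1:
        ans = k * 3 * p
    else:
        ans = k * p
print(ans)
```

3

k=6, p=11
k >= 6 is True; p < -1 is False
→ ans = k - 3 = 3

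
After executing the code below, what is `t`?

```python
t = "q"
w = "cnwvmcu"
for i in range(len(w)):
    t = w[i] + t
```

'ucmvwncq'

i=0: prepend 'c' → 'cq'
i=1: prepend 'n' → 'ncq'
i=2: prepend 'w' → 'wncq'
i=3: prepend 'v' → 'vwncq'
i=4: prepend 'm' → 'mvwncq'
i=5: prepend 'c' → 'cmvwncq'
i=6: prepend 'u' → 'ucmvwncq'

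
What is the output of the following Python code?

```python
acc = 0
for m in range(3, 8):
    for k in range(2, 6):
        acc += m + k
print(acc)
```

170

m=3,k=2: acc = 0+5 = 5
m=3,k=3: acc = 5+6 = 11
m=3,k=4: acc = 11+7 = 18
m=3,k=5: acc = 18+8 = 26
m=4,k=2: acc = 26+6 = 32
m=4,k=3: acc = 32+7 = 39
m=4,k=4: acc = 39+8 = 47
m=4,k=5: acc = 47+9 = 56
m=5,k=2: acc = 56+7 = 63
m=5,k=3: acc = 63+8 = 71
m=5,k=4: acc = 71+9 = 80
m=5,k=5: acc = 80+10 = 90
m=6,k=2: acc = 90+8 = 98
m=6,k=3: acc = 98+9 = 107
m=6,k=4: acc = 107+10 = 117
m=6,k=5: acc = 117+11 = 128
m=7,k=2: acc = 128+9 = 137
m=7,k=3: acc = 137+10 = 147
m=7,k=4: acc = 147+11 = 158
m=7,k=5: acc = 158+12 = 170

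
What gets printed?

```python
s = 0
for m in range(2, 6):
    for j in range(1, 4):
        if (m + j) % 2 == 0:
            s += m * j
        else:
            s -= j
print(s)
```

32

m=2,j=1: odd sum, s = 0-1 = -1
m=2,j=2: even sum, s = (-1)+4 = 3
m=2,j=3: odd sum, s = 3-3 = 0
m=3,j=1: even sum, s = 0+3 = 3
m=3,j=2: odd sum, s = 3-2 = 1
m=3,j=3: even sum, s = 1+9 = 10
m=4,j=1: odd sum, s = 10-1 = 9
m=4,j=2: even sum, s = 9+8 = 17
m=4,j=3: odd sum, s = 17-3 = 14
m=5,j=1: even sum, s = 14+5 = 19
m=5,j=2: odd sum, s = 19-2 = 17
m=5,j=3: even sum, s = 17+15 = 32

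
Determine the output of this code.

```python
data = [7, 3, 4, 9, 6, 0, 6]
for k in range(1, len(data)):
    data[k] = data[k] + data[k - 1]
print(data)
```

k=1: data[1] = 3+7 = 10 → [7, 10, 4, 9, 6, 0, 6]
k=2: data[2] = 4+10 = 14 → [7, 10, 14, 9, 6, 0, 6]
k=3: data[3] = 9+14 = 23 → [7, 10, 14, 23, 6, 0, 6]
k=4: data[4] = 6+23 = 29 → [7, 10, 14, 23, 29, 0, 6]
k=5: data[5] = 0+29 = 29 → [7, 10, 14, 23, 29, 29, 6]
k=6: data[6] = 6+29 = 35 → [7, 10, 14, 23, 29, 29, 35]

[7, 10, 14, 23, 29, 29, 35]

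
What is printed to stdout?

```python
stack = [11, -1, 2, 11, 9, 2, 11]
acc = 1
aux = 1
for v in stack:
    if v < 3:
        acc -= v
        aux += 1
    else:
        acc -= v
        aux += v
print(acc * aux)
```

v=11: not <3, acc = 1-11 = -10; aux=12
v=-1: <3, acc = (-10)-(-1) = -9; aux=13
v=2: <3, acc = (-9)-2 = -11; aux=14
v=11: not <3, acc = (-11)-11 = -22; aux=25
v=9: not <3, acc = (-22)-9 = -31; aux=34
v=2: <3, acc = (-31)-2 = -33; aux=35
v=11: not <3, acc = (-33)-11 = -44; aux=46
acc*aux = (-44)*46 = -2024

-2024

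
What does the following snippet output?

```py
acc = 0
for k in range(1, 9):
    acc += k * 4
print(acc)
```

k=1: acc = 0+1*4 = 4
k=2: acc = 4+2*4 = 12
k=3: acc = 12+3*4 = 24
k=4: acc = 24+4*4 = 40
k=5: acc = 40+5*4 = 60
k=6: acc = 60+6*4 = 84
k=7: acc = 84+7*4 = 112
k=8: acc = 112+8*4 = 144

144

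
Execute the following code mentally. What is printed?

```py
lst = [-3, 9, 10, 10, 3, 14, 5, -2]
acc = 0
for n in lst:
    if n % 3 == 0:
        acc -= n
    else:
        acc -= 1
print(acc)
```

-14

n=-3: %3==0, acc = 0-(-3) = 3
n=9: %3==0, acc = 3-9 = -6
n=10: not %3==0, acc = (-6)-1 = -7
n=10: not %3==0, acc = (-7)-1 = -8
n=3: %3==0, acc = (-8)-3 = -11
n=14: not %3==0, acc = (-11)-1 = -12
n=5: not %3==0, acc = (-12)-1 = -13
n=-2: not %3==0, acc = (-13)-1 = -14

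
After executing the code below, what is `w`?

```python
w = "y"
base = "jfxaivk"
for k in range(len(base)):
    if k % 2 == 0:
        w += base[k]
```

'yjxik'

k=0: add 'j' → 'yj'
k=1: skip
k=2: add 'x' → 'yjx'
k=3: skip
k=4: add 'i' → 'yjxi'
k=5: skip
k=6: add 'k' → 'yjxik'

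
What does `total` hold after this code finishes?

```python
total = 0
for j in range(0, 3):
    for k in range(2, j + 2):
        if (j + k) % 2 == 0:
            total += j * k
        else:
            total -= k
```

-1

j=1,k=2: odd sum, total = 0-2 = -2
j=2,k=2: even sum, total = (-2)+4 = 2
j=2,k=3: odd sum, total = 2-3 = -1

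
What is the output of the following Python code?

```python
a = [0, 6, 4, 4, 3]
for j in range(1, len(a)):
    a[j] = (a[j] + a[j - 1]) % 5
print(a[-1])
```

2

j=1: a[1] = (6+0)%5 = 1 → [0, 1, 4, 4, 3]
j=2: a[2] = (4+1)%5 = 0 → [0, 1, 0, 4, 3]
j=3: a[3] = (4+0)%5 = 4 → [0, 1, 0, 4, 3]
j=4: a[4] = (3+4)%5 = 2 → [0, 1, 0, 4, 2]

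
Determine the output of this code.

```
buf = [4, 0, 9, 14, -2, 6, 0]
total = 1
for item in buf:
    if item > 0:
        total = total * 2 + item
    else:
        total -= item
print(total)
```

item=4: >0, total = 1*2+4 = 6
item=0: not >0, total = 6-0 = 6
item=9: >0, total = 6*2+9 = 21
item=14: >0, total = 21*2+14 = 56
item=-2: not >0, total = 56-(-2) = 58
item=6: >0, total = 58*2+6 = 122
item=0: not >0, total = 122-0 = 122

122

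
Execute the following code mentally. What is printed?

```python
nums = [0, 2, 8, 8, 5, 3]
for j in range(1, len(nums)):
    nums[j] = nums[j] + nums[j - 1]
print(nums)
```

j=1: nums[1] = 2+0 = 2 → [0, 2, 8, 8, 5, 3]
j=2: nums[2] = 8+2 = 10 → [0, 2, 10, 8, 5, 3]
j=3: nums[3] = 8+10 = 18 → [0, 2, 10, 18, 5, 3]
j=4: nums[4] = 5+18 = 23 → [0, 2, 10, 18, 23, 3]
j=5: nums[5] = 3+23 = 26 → [0, 2, 10, 18, 23, 26]

[0, 2, 10, 18, 23, 26]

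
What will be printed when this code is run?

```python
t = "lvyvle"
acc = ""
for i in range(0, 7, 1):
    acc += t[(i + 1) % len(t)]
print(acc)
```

i=0: add t[1]='v' → 'v'
i=1: add t[2]='y' → 'vy'
i=2: add t[3]='v' → 'vyv'
i=3: add t[4]='l' → 'vyvl'
i=4: add t[5]='e' → 'vyvle'
i=5: add t[0]='l' → 'vyvlel'
i=6: add t[1]='v' → 'vyvlelv'

vyvlelv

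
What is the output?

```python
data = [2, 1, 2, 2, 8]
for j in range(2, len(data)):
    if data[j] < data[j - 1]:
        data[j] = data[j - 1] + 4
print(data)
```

[2, 1, 2, 2, 8]

j=2: 2>=1, unchanged → [2, 1, 2, 2, 8]
j=3: 2>=2, unchanged → [2, 1, 2, 2, 8]
j=4: 8>=2, unchanged → [2, 1, 2, 2, 8]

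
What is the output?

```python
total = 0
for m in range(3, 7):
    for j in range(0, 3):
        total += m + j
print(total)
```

66

m=3,j=0: total = 0+3 = 3
m=3,j=1: total = 3+4 = 7
m=3,j=2: total = 7+5 = 12
m=4,j=0: total = 12+4 = 16
m=4,j=1: total = 16+5 = 21
m=4,j=2: total = 21+6 = 27
m=5,j=0: total = 27+5 = 32
m=5,j=1: total = 32+6 = 38
m=5,j=2: total = 38+7 = 45
m=6,j=0: total = 45+6 = 51
m=6,j=1: total = 51+7 = 58
m=6,j=2: total = 58+8 = 66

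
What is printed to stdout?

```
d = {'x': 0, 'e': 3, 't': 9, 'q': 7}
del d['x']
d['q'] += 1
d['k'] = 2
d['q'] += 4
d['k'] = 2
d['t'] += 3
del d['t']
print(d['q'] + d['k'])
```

14

del 'x' → {'e': 3, 't': 9, 'q': 7}
d['q'] = 7+1 = 8 → {'e': 3, 't': 9, 'q': 8}
d['k'] = 2 → {'e': 3, 't': 9, 'q': 8, 'k': 2}
d['q'] = 8+4 = 12 → {'e': 3, 't': 9, 'q': 12, 'k': 2}
d['k'] = 2 → {'e': 3, 't': 9, 'q': 12, 'k': 2}
d['t'] = 9+3 = 12 → {'e': 3, 't': 12, 'q': 12, 'k': 2}
del 't' → {'e': 3, 'q': 12, 'k': 2}
d['q']+d['k'] = 12+2 = 14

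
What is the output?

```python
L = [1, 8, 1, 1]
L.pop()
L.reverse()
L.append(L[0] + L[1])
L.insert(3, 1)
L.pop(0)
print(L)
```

[8, 1, 1, 9]

pop() removes 1 → [1, 8, 1]
reverse → [1, 8, 1]
append L[0]+L[1] = 1+8 = 9 → [1, 8, 1, 9]
insert 1 at 3 → [1, 8, 1, 1, 9]
pop(0) removes 1 → [8, 1, 1, 9]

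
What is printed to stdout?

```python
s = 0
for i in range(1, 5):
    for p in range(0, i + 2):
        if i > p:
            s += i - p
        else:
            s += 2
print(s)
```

36

i=1,p=0: 1>0, s = 0+1 = 1
i=1,p=1: not 1>1, s = 1+2 = 3
i=1,p=2: not 1>2, s = 3+2 = 5
i=2,p=0: 2>0, s = 5+2 = 7
i=2,p=1: 2>1, s = 7+1 = 8
i=2,p=2: not 2>2, s = 8+2 = 10
i=2,p=3: not 2>3, s = 10+2 = 12
i=3,p=0: 3>0, s = 12+3 = 15
i=3,p=1: 3>1, s = 15+2 = 17
i=3,p=2: 3>2, s = 17+1 = 18
i=3,p=3: not 3>3, s = 18+2 = 20
i=3,p=4: not 3>4, s = 20+2 = 22
i=4,p=0: 4>0, s = 22+4 = 26
i=4,p=1: 4>1, s = 26+3 = 29
i=4,p=2: 4>2, s = 29+2 = 31
i=4,p=3: 4>3, s = 31+1 = 32
i=4,p=4: not 4>4, s = 32+2 = 34
i=4,p=5: not 4>5, s = 34+2 = 36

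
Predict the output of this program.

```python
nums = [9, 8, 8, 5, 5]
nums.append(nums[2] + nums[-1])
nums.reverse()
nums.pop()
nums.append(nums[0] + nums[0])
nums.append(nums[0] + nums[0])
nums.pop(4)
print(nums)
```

append nums[2]+nums[-1] = 8+5 = 13 → [9, 8, 8, 5, 5, 13]
reverse → [13, 5, 5, 8, 8, 9]
pop() removes 9 → [13, 5, 5, 8, 8]
append nums[0]+nums[0] = 13+13 = 26 → [13, 5, 5, 8, 8, 26]
append nums[0]+nums[0] = 13+13 = 26 → [13, 5, 5, 8, 8, 26, 26]
pop(4) removes 8 → [13, 5, 5, 8, 26, 26]

[13, 5, 5, 8, 26, 26]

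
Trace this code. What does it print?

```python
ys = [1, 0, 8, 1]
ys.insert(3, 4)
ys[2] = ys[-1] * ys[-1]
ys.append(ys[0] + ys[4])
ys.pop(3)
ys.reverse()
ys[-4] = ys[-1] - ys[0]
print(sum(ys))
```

insert 4 at 3 → [1, 0, 8, 4, 1]
ys[2] = ys[-1]*ys[-1] = 1*1 = 1 → [1, 0, 1, 4, 1]
append ys[0]+ys[4] = 1+1 = 2 → [1, 0, 1, 4, 1, 2]
pop(3) removes 4 → [1, 0, 1, 1, 2]
reverse → [2, 1, 1, 0, 1]
ys[-4] = ys[-1]-ys[0] = 1-2 = -1 → [2, -1, 1, 0, 1]
sum = 3

3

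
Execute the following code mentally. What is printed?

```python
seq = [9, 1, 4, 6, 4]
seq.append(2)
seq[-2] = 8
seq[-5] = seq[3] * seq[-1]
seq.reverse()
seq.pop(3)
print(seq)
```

append 2 → [9, 1, 4, 6, 4, 2]
seq[-2] = 8 → [9, 1, 4, 6, 8, 2]
seq[-5] = seq[3]*seq[-1] = 6*2 = 12 → [9, 12, 4, 6, 8, 2]
reverse → [2, 8, 6, 4, 12, 9]
pop(3) removes 4 → [2, 8, 6, 12, 9]

[2, 8, 6, 12, 9]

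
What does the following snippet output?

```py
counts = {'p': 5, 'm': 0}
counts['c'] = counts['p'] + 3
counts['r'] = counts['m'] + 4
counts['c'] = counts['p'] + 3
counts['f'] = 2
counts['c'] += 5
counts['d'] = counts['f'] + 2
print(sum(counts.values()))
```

counts['c'] = counts['p']+3 = 8 → {'p': 5, 'm': 0, 'c': 8}
counts['r'] = counts['m']+4 = 4 → {'p': 5, 'm': 0, 'c': 8, 'r': 4}
counts['c'] = counts['p']+3 = 8 → {'p': 5, 'm': 0, 'c': 8, 'r': 4}
counts['f'] = 2 → {'p': 5, 'm': 0, 'c': 8, 'r': 4, 'f': 2}
counts['c'] = 8+5 = 13 → {'p': 5, 'm': 0, 'c': 13, 'r': 4, 'f': 2}
counts['d'] = counts['f']+2 = 4 → {'p': 5, 'm': 0, 'c': 13, 'r': 4, 'f': 2, 'd': 4}
sum of values = 28

28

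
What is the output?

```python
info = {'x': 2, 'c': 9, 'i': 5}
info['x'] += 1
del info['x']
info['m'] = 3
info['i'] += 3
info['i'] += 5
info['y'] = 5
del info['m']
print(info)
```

{'c': 9, 'i': 13, 'y': 5}

info['x'] = 2+1 = 3 → {'x': 3, 'c': 9, 'i': 5}
del 'x' → {'c': 9, 'i': 5}
info['m'] = 3 → {'c': 9, 'i': 5, 'm': 3}
info['i'] = 5+3 = 8 → {'c': 9, 'i': 8, 'm': 3}
info['i'] = 8+5 = 13 → {'c': 9, 'i': 13, 'm': 3}
info['y'] = 5 → {'c': 9, 'i': 13, 'm': 3, 'y': 5}
del 'm' → {'c': 9, 'i': 13, 'y': 5}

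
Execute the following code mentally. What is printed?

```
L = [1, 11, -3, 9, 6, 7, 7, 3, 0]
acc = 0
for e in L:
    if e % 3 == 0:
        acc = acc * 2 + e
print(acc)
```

54

e=1: not %3==0
e=11: not %3==0
e=-3: %3==0, acc = 0*2+(-3) = -3
e=9: %3==0, acc = (-3)*2+9 = 3
e=6: %3==0, acc = 3*2+6 = 12
e=7: not %3==0
e=7: not %3==0
e=3: %3==0, acc = 12*2+3 = 27
e=0: %3==0, acc = 27*2+0 = 54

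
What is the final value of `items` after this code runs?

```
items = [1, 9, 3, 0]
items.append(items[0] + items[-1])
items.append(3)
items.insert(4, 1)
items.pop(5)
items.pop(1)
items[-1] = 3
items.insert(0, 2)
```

append items[0]+items[-1] = 1+0 = 1 → [1, 9, 3, 0, 1]
append 3 → [1, 9, 3, 0, 1, 3]
insert 1 at 4 → [1, 9, 3, 0, 1, 1, 3]
pop(5) removes 1 → [1, 9, 3, 0, 1, 3]
pop(1) removes 9 → [1, 3, 0, 1, 3]
items[-1] = 3 → [1, 3, 0, 1, 3]
insert 2 at 0 → [2, 1, 3, 0, 1, 3]

[2, 1, 3, 0, 1, 3]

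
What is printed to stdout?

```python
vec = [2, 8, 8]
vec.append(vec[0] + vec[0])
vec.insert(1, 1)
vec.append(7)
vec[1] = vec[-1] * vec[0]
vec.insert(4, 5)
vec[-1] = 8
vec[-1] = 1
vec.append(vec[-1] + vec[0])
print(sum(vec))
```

45

append vec[0]+vec[0] = 2+2 = 4 → [2, 8, 8, 4]
insert 1 at 1 → [2, 1, 8, 8, 4]
append 7 → [2, 1, 8, 8, 4, 7]
vec[1] = vec[-1]*vec[0] = 7*2 = 14 → [2, 14, 8, 8, 4, 7]
insert 5 at 4 → [2, 14, 8, 8, 5, 4, 7]
vec[-1] = 8 → [2, 14, 8, 8, 5, 4, 8]
vec[-1] = 1 → [2, 14, 8, 8, 5, 4, 1]
append vec[-1]+vec[0] = 1+2 = 3 → [2, 14, 8, 8, 5, 4, 1, 3]
sum = 45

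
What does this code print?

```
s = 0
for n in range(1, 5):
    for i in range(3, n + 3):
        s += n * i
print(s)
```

125

n=1,i=3: s = 0+3 = 3
n=2,i=3: s = 3+6 = 9
n=2,i=4: s = 9+8 = 17
n=3,i=3: s = 17+9 = 26
n=3,i=4: s = 26+12 = 38
n=3,i=5: s = 38+15 = 53
n=4,i=3: s = 53+12 = 65
n=4,i=4: s = 65+16 = 81
n=4,i=5: s = 81+20 = 101
n=4,i=6: s = 101+24 = 125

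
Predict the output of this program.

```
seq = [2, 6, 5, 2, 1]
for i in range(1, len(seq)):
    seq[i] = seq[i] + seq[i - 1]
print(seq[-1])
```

16

i=1: seq[1] = 6+2 = 8 → [2, 8, 5, 2, 1]
i=2: seq[2] = 5+8 = 13 → [2, 8, 13, 2, 1]
i=3: seq[3] = 2+13 = 15 → [2, 8, 13, 15, 1]
i=4: seq[4] = 1+15 = 16 → [2, 8, 13, 15, 16]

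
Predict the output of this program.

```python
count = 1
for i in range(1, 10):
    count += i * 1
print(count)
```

46

i=1: count = 1+1*1 = 2
i=2: count = 2+2*1 = 4
i=3: count = 4+3*1 = 7
i=4: count = 7+4*1 = 11
i=5: count = 11+5*1 = 16
i=6: count = 16+6*1 = 22
i=7: count = 22+7*1 = 29
i=8: count = 29+8*1 = 37
i=9: count = 37+9*1 = 46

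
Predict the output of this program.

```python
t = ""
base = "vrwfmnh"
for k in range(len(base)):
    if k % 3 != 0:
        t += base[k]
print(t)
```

rwmn

k=0: skip
k=1: add 'r' → 'r'
k=2: add 'w' → 'rw'
k=3: skip
k=4: add 'm' → 'rwm'
k=5: add 'n' → 'rwmn'
k=6: skip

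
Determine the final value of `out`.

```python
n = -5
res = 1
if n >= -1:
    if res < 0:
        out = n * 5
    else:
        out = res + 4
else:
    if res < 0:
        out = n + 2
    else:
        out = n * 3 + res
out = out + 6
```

-8

n=-5, res=1
n >= -1 is False; res < 0 is False
→ out = n * 3 + res = -14
out = (-14)+6 = -8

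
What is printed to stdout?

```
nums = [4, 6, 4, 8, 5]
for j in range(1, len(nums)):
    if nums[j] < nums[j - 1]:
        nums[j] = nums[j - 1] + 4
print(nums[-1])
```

18

j=1: 6>=4, unchanged → [4, 6, 4, 8, 5]
j=2: 4<6, nums[2] = 6+4 = 10 → [4, 6, 10, 8, 5]
j=3: 8<10, nums[3] = 10+4 = 14 → [4, 6, 10, 14, 5]
j=4: 5<14, nums[4] = 14+4 = 18 → [4, 6, 10, 14, 18]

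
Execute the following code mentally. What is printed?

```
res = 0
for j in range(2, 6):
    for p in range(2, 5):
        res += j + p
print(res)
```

78

j=2,p=2: res = 0+4 = 4
j=2,p=3: res = 4+5 = 9
j=2,p=4: res = 9+6 = 15
j=3,p=2: res = 15+5 = 20
j=3,p=3: res = 20+6 = 26
j=3,p=4: res = 26+7 = 33
j=4,p=2: res = 33+6 = 39
j=4,p=3: res = 39+7 = 46
j=4,p=4: res = 46+8 = 54
j=5,p=2: res = 54+7 = 61
j=5,p=3: res = 61+8 = 69
j=5,p=4: res = 69+9 = 78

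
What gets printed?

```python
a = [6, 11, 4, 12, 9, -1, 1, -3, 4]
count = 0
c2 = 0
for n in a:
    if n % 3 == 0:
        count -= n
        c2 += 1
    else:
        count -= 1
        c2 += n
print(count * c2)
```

-667

n=6: %3==0, count = 0-6 = -6; c2=1
n=11: not %3==0, count = (-6)-1 = -7; c2=12
n=4: not %3==0, count = (-7)-1 = -8; c2=16
n=12: %3==0, count = (-8)-12 = -20; c2=17
n=9: %3==0, count = (-20)-9 = -29; c2=18
n=-1: not %3==0, count = (-29)-1 = -30; c2=17
n=1: not %3==0, count = (-30)-1 = -31; c2=18
n=-3: %3==0, count = (-31)-(-3) = -28; c2=19
n=4: not %3==0, count = (-28)-1 = -29; c2=23
count*c2 = (-29)*23 = -667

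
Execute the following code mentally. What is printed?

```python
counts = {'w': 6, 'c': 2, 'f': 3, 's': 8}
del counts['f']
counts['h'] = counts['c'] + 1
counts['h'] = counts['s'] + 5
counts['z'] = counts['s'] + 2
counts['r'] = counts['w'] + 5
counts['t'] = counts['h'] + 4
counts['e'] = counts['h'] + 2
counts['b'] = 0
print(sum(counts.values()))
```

del 'f' → {'w': 6, 'c': 2, 's': 8}
counts['h'] = counts['c']+1 = 3 → {'w': 6, 'c': 2, 's': 8, 'h': 3}
counts['h'] = counts['s']+5 = 13 → {'w': 6, 'c': 2, 's': 8, 'h': 13}
counts['z'] = counts['s']+2 = 10 → {'w': 6, 'c': 2, 's': 8, 'h': 13, 'z': 10}
counts['r'] = counts['w']+5 = 11 → {'w': 6, 'c': 2, 's': 8, 'h': 13, 'z': 10, 'r': 11}
counts['t'] = counts['h']+4 = 17 → {'w': 6, 'c': 2, 's': 8, 'h': 13, 'z': 10, 'r': 11, 't': 17}
counts['e'] = counts['h']+2 = 15 → {'w': 6, 'c': 2, 's': 8, 'h': 13, 'z': 10, 'r': 11, 't': 17, 'e': 15}
counts['b'] = 0 → {'w': 6, 'c': 2, 's': 8, 'h': 13, 'z': 10, 'r': 11, 't': 17, 'e': 15, 'b': 0}
sum of values = 82

82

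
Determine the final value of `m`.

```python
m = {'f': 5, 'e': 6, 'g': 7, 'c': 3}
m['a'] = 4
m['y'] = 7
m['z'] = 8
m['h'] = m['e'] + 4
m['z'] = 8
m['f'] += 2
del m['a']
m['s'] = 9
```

{'f': 7, 'e': 6, 'g': 7, 'c': 3, 'y': 7, 'z': 8, 'h': 10, 's': 9}

m['a'] = 4 → {'f': 5, 'e': 6, 'g': 7, 'c': 3, 'a': 4}
m['y'] = 7 → {'f': 5, 'e': 6, 'g': 7, 'c': 3, 'a': 4, 'y': 7}
m['z'] = 8 → {'f': 5, 'e': 6, 'g': 7, 'c': 3, 'a': 4, 'y': 7, 'z': 8}
m['h'] = m['e']+4 = 10 → {'f': 5, 'e': 6, 'g': 7, 'c': 3, 'a': 4, 'y': 7, 'z': 8, 'h': 10}
m['z'] = 8 → {'f': 5, 'e': 6, 'g': 7, 'c': 3, 'a': 4, 'y': 7, 'z': 8, 'h': 10}
m['f'] = 5+2 = 7 → {'f': 7, 'e': 6, 'g': 7, 'c': 3, 'a': 4, 'y': 7, 'z': 8, 'h': 10}
del 'a' → {'f': 7, 'e': 6, 'g': 7, 'c': 3, 'y': 7, 'z': 8, 'h': 10}
m['s'] = 9 → {'f': 7, 'e': 6, 'g': 7, 'c': 3, 'y': 7, 'z': 8, 'h': 10, 's': 9}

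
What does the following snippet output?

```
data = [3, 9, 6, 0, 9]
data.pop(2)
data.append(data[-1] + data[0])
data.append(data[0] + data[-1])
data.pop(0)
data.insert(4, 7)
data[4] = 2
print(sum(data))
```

pop(2) removes 6 → [3, 9, 0, 9]
append data[-1]+data[0] = 9+3 = 12 → [3, 9, 0, 9, 12]
append data[0]+data[-1] = 3+12 = 15 → [3, 9, 0, 9, 12, 15]
pop(0) removes 3 → [9, 0, 9, 12, 15]
insert 7 at 4 → [9, 0, 9, 12, 7, 15]
data[4] = 2 → [9, 0, 9, 12, 2, 15]
sum = 47

47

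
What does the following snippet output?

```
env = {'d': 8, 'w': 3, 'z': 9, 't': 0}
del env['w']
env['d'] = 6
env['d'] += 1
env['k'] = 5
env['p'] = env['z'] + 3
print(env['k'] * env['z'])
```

45

del 'w' → {'d': 8, 'z': 9, 't': 0}
env['d'] = 6 → {'d': 6, 'z': 9, 't': 0}
env['d'] = 6+1 = 7 → {'d': 7, 'z': 9, 't': 0}
env['k'] = 5 → {'d': 7, 'z': 9, 't': 0, 'k': 5}
env['p'] = env['z']+3 = 12 → {'d': 7, 'z': 9, 't': 0, 'k': 5, 'p': 12}
env['k']*env['z'] = 5*9 = 45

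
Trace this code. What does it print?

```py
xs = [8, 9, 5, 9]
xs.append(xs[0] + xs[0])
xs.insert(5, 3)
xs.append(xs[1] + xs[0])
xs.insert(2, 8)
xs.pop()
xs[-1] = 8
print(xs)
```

[8, 9, 8, 5, 9, 16, 8]

append xs[0]+xs[0] = 8+8 = 16 → [8, 9, 5, 9, 16]
insert 3 at 5 → [8, 9, 5, 9, 16, 3]
append xs[1]+xs[0] = 9+8 = 17 → [8, 9, 5, 9, 16, 3, 17]
insert 8 at 2 → [8, 9, 8, 5, 9, 16, 3, 17]
pop() removes 17 → [8, 9, 8, 5, 9, 16, 3]
xs[-1] = 8 → [8, 9, 8, 5, 9, 16, 8]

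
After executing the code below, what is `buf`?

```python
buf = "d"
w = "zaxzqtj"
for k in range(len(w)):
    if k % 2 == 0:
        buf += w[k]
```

k=0: add 'z' → 'dz'
k=1: skip
k=2: add 'x' → 'dzx'
k=3: skip
k=4: add 'q' → 'dzxq'
k=5: skip
k=6: add 'j' → 'dzxqj'

'dzxqj'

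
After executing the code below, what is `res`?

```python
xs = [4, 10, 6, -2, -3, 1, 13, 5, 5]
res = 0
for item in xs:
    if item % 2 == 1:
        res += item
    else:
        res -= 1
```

item=4: not odd, res = 0-1 = -1
item=10: not odd, res = (-1)-1 = -2
item=6: not odd, res = (-2)-1 = -3
item=-2: not odd, res = (-3)-1 = -4
item=-3: odd, res = (-4)+(-3) = -7
item=1: odd, res = (-7)+1 = -6
item=13: odd, res = (-6)+13 = 7
item=5: odd, res = 7+5 = 12
item=5: odd, res = 12+5 = 17

17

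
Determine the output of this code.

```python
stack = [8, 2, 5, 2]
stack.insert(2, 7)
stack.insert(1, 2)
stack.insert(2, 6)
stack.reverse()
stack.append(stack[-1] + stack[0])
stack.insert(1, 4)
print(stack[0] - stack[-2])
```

insert 7 at 2 → [8, 2, 7, 5, 2]
insert 2 at 1 → [8, 2, 2, 7, 5, 2]
insert 6 at 2 → [8, 2, 6, 2, 7, 5, 2]
reverse → [2, 5, 7, 2, 6, 2, 8]
append stack[-1]+stack[0] = 8+2 = 10 → [2, 5, 7, 2, 6, 2, 8, 10]
insert 4 at 1 → [2, 4, 5, 7, 2, 6, 2, 8, 10]
stack[0]-stack[-2] = 2-8 = -6

-6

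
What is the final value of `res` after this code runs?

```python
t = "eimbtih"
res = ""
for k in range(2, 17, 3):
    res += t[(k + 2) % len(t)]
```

'tebhm'

k=2: add t[4]='t' → 't'
k=5: add t[0]='e' → 'te'
k=8: add t[3]='b' → 'teb'
k=11: add t[6]='h' → 'tebh'
k=14: add t[2]='m' → 'tebhm'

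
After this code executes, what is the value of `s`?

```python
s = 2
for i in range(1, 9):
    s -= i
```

i=1: s = 2-1 = 1
i=2: s = 1-2 = -1
i=3: s = (-1)-3 = -4
i=4: s = (-4)-4 = -8
i=5: s = (-8)-5 = -13
i=6: s = (-13)-6 = -19
i=7: s = (-19)-7 = -26
i=8: s = (-26)-8 = -34

-34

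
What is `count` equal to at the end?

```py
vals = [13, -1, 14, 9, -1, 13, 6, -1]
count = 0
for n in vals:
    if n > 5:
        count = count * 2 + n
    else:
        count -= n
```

n=13: >5, count = 0*2+13 = 13
n=-1: not >5, count = 13-(-1) = 14
n=14: >5, count = 14*2+14 = 42
n=9: >5, count = 42*2+9 = 93
n=-1: not >5, count = 93-(-1) = 94
n=13: >5, count = 94*2+13 = 201
n=6: >5, count = 201*2+6 = 408
n=-1: not >5, count = 408-(-1) = 409

409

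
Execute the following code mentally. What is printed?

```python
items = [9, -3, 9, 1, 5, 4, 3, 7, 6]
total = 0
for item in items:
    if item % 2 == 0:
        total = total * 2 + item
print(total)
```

14

item=9: not even
item=-3: not even
item=9: not even
item=1: not even
item=5: not even
item=4: even, total = 0*2+4 = 4
item=3: not even
item=7: not even
item=6: even, total = 4*2+6 = 14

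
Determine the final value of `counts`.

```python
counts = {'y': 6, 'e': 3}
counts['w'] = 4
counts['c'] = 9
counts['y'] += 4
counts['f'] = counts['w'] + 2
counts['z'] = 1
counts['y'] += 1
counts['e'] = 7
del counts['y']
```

counts['w'] = 4 → {'y': 6, 'e': 3, 'w': 4}
counts['c'] = 9 → {'y': 6, 'e': 3, 'w': 4, 'c': 9}
counts['y'] = 6+4 = 10 → {'y': 10, 'e': 3, 'w': 4, 'c': 9}
counts['f'] = counts['w']+2 = 6 → {'y': 10, 'e': 3, 'w': 4, 'c': 9, 'f': 6}
counts['z'] = 1 → {'y': 10, 'e': 3, 'w': 4, 'c': 9, 'f': 6, 'z': 1}
counts['y'] = 10+1 = 11 → {'y': 11, 'e': 3, 'w': 4, 'c': 9, 'f': 6, 'z': 1}
counts['e'] = 7 → {'y': 11, 'e': 7, 'w': 4, 'c': 9, 'f': 6, 'z': 1}
del 'y' → {'e': 7, 'w': 4, 'c': 9, 'f': 6, 'z': 1}

{'e': 7, 'w': 4, 'c': 9, 'f': 6, 'z': 1}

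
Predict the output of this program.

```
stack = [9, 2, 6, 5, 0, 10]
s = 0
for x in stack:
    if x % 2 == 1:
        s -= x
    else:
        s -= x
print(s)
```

-32

x=9: odd, s = 0-9 = -9
x=2: not odd, s = (-9)-2 = -11
x=6: not odd, s = (-11)-6 = -17
x=5: odd, s = (-17)-5 = -22
x=0: not odd, s = (-22)-0 = -22
x=10: not odd, s = (-22)-10 = -32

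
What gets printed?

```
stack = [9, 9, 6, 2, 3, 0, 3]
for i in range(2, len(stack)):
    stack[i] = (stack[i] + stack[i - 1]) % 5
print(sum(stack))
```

i=2: stack[2] = (6+9)%5 = 0 → [9, 9, 0, 2, 3, 0, 3]
i=3: stack[3] = (2+0)%5 = 2 → [9, 9, 0, 2, 3, 0, 3]
i=4: stack[4] = (3+2)%5 = 0 → [9, 9, 0, 2, 0, 0, 3]
i=5: stack[5] = (0+0)%5 = 0 → [9, 9, 0, 2, 0, 0, 3]
i=6: stack[6] = (3+0)%5 = 3 → [9, 9, 0, 2, 0, 0, 3]
sum = 23

23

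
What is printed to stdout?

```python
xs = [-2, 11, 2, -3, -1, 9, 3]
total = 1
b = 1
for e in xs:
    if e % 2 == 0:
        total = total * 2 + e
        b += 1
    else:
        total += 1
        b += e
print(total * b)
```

e=-2: even, total = 1*2+(-2) = 0; b=2
e=11: not even, total = 0+1 = 1; b=13
e=2: even, total = 1*2+2 = 4; b=14
e=-3: not even, total = 4+1 = 5; b=11
e=-1: not even, total = 5+1 = 6; b=10
e=9: not even, total = 6+1 = 7; b=19
e=3: not even, total = 7+1 = 8; b=22
total*b = 8*22 = 176

176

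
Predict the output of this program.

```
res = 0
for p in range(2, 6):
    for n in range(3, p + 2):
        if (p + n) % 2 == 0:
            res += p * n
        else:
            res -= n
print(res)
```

p=2,n=3: odd sum, res = 0-3 = -3
p=3,n=3: even sum, res = (-3)+9 = 6
p=3,n=4: odd sum, res = 6-4 = 2
p=4,n=3: odd sum, res = 2-3 = -1
p=4,n=4: even sum, res = (-1)+16 = 15
p=4,n=5: odd sum, res = 15-5 = 10
p=5,n=3: even sum, res = 10+15 = 25
p=5,n=4: odd sum, res = 25-4 = 21
p=5,n=5: even sum, res = 21+25 = 46
p=5,n=6: odd sum, res = 46-6 = 40

40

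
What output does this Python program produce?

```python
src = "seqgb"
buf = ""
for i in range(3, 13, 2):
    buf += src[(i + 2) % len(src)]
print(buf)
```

sqbeg

i=3: add src[0]='s' → 's'
i=5: add src[2]='q' → 'sq'
i=7: add src[4]='b' → 'sqb'
i=9: add src[1]='e' → 'sqbe'
i=11: add src[3]='g' → 'sqbeg'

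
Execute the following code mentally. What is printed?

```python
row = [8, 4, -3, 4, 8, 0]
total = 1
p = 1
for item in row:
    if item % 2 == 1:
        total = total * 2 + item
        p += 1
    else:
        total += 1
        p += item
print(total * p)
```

item=8: not odd, total = 1+1 = 2; p=9
item=4: not odd, total = 2+1 = 3; p=13
item=-3: odd, total = 3*2+(-3) = 3; p=14
item=4: not odd, total = 3+1 = 4; p=18
item=8: not odd, total = 4+1 = 5; p=26
item=0: not odd, total = 5+1 = 6; p=26
total*p = 6*26 = 156

156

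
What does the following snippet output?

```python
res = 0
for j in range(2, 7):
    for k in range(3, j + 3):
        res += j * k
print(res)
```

445

j=2,k=3: res = 0+6 = 6
j=2,k=4: res = 6+8 = 14
j=3,k=3: res = 14+9 = 23
j=3,k=4: res = 23+12 = 35
j=3,k=5: res = 35+15 = 50
j=4,k=3: res = 50+12 = 62
j=4,k=4: res = 62+16 = 78
j=4,k=5: res = 78+20 = 98
j=4,k=6: res = 98+24 = 122
j=5,k=3: res = 122+15 = 137
j=5,k=4: res = 137+20 = 157
j=5,k=5: res = 157+25 = 182
j=5,k=6: res = 182+30 = 212
j=5,k=7: res = 212+35 = 247
j=6,k=3: res = 247+18 = 265
j=6,k=4: res = 265+24 = 289
j=6,k=5: res = 289+30 = 319
j=6,k=6: res = 319+36 = 355
j=6,k=7: res = 355+42 = 397
j=6,k=8: res = 397+48 = 445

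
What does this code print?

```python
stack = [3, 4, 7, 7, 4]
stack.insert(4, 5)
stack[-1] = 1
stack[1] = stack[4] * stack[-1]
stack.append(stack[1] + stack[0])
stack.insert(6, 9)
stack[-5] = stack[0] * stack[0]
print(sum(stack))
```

47

insert 5 at 4 → [3, 4, 7, 7, 5, 4]
stack[-1] = 1 → [3, 4, 7, 7, 5, 1]
stack[1] = stack[4]*stack[-1] = 5*1 = 5 → [3, 5, 7, 7, 5, 1]
append stack[1]+stack[0] = 5+3 = 8 → [3, 5, 7, 7, 5, 1, 8]
insert 9 at 6 → [3, 5, 7, 7, 5, 1, 9, 8]
stack[-5] = stack[0]*stack[0] = 3*3 = 9 → [3, 5, 7, 9, 5, 1, 9, 8]
sum = 47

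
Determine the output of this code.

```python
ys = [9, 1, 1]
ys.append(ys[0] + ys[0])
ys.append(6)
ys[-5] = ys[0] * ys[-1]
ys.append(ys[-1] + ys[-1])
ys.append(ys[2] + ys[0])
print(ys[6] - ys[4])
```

49

append ys[0]+ys[0] = 9+9 = 18 → [9, 1, 1, 18]
append 6 → [9, 1, 1, 18, 6]
ys[-5] = ys[0]*ys[-1] = 9*6 = 54 → [54, 1, 1, 18, 6]
append ys[-1]+ys[-1] = 6+6 = 12 → [54, 1, 1, 18, 6, 12]
append ys[2]+ys[0] = 1+54 = 55 → [54, 1, 1, 18, 6, 12, 55]
ys[6]-ys[4] = 55-6 = 49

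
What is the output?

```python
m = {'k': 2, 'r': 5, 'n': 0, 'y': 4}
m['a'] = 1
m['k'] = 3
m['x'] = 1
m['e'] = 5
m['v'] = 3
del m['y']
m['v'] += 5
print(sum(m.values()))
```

m['a'] = 1 → {'k': 2, 'r': 5, 'n': 0, 'y': 4, 'a': 1}
m['k'] = 3 → {'k': 3, 'r': 5, 'n': 0, 'y': 4, 'a': 1}
m['x'] = 1 → {'k': 3, 'r': 5, 'n': 0, 'y': 4, 'a': 1, 'x': 1}
m['e'] = 5 → {'k': 3, 'r': 5, 'n': 0, 'y': 4, 'a': 1, 'x': 1, 'e': 5}
m['v'] = 3 → {'k': 3, 'r': 5, 'n': 0, 'y': 4, 'a': 1, 'x': 1, 'e': 5, 'v': 3}
del 'y' → {'k': 3, 'r': 5, 'n': 0, 'a': 1, 'x': 1, 'e': 5, 'v': 3}
m['v'] = 3+5 = 8 → {'k': 3, 'r': 5, 'n': 0, 'a': 1, 'x': 1, 'e': 5, 'v': 8}
sum of values = 23

23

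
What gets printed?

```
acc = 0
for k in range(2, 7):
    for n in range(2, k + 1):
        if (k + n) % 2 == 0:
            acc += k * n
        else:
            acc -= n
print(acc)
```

130

k=2,n=2: even sum, acc = 0+4 = 4
k=3,n=2: odd sum, acc = 4-2 = 2
k=3,n=3: even sum, acc = 2+9 = 11
k=4,n=2: even sum, acc = 11+8 = 19
k=4,n=3: odd sum, acc = 19-3 = 16
k=4,n=4: even sum, acc = 16+16 = 32
k=5,n=2: odd sum, acc = 32-2 = 30
k=5,n=3: even sum, acc = 30+15 = 45
k=5,n=4: odd sum, acc = 45-4 = 41
k=5,n=5: even sum, acc = 41+25 = 66
k=6,n=2: even sum, acc = 66+12 = 78
k=6,n=3: odd sum, acc = 78-3 = 75
k=6,n=4: even sum, acc = 75+24 = 99
k=6,n=5: odd sum, acc = 99-5 = 94
k=6,n=6: even sum, acc = 94+36 = 130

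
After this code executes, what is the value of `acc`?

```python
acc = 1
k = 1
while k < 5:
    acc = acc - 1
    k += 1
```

-3

k=1: acc = 1-1 = 0
k=2: acc = 0-1 = -1
k=3: acc = (-1)-1 = -2
k=4: acc = (-2)-1 = -3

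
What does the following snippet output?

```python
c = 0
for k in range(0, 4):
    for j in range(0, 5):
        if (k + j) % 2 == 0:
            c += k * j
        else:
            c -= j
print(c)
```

k=0,j=0: even sum, c = 0+0 = 0
k=0,j=1: odd sum, c = 0-1 = -1
k=0,j=2: even sum, c = (-1)+0 = -1
k=0,j=3: odd sum, c = (-1)-3 = -4
k=0,j=4: even sum, c = (-4)+0 = -4
k=1,j=0: odd sum, c = (-4)-0 = -4
k=1,j=1: even sum, c = (-4)+1 = -3
k=1,j=2: odd sum, c = (-3)-2 = -5
k=1,j=3: even sum, c = (-5)+3 = -2
k=1,j=4: odd sum, c = (-2)-4 = -6
k=2,j=0: even sum, c = (-6)+0 = -6
k=2,j=1: odd sum, c = (-6)-1 = -7
k=2,j=2: even sum, c = (-7)+4 = -3
k=2,j=3: odd sum, c = (-3)-3 = -6
k=2,j=4: even sum, c = (-6)+8 = 2
k=3,j=0: odd sum, c = 2-0 = 2
k=3,j=1: even sum, c = 2+3 = 5
k=3,j=2: odd sum, c = 5-2 = 3
k=3,j=3: even sum, c = 3+9 = 12
k=3,j=4: odd sum, c = 12-4 = 8

8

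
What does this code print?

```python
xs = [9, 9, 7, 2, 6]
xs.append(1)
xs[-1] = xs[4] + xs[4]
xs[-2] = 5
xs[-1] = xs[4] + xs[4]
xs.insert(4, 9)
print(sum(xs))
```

51

append 1 → [9, 9, 7, 2, 6, 1]
xs[-1] = xs[4]+xs[4] = 6+6 = 12 → [9, 9, 7, 2, 6, 12]
xs[-2] = 5 → [9, 9, 7, 2, 5, 12]
xs[-1] = xs[4]+xs[4] = 5+5 = 10 → [9, 9, 7, 2, 5, 10]
insert 9 at 4 → [9, 9, 7, 2, 9, 5, 10]
sum = 51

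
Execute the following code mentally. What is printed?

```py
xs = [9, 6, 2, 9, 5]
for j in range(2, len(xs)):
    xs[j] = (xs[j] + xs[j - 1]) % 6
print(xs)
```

j=2: xs[2] = (2+6)%6 = 2 → [9, 6, 2, 9, 5]
j=3: xs[3] = (9+2)%6 = 5 → [9, 6, 2, 5, 5]
j=4: xs[4] = (5+5)%6 = 4 → [9, 6, 2, 5, 4]

[9, 6, 2, 5, 4]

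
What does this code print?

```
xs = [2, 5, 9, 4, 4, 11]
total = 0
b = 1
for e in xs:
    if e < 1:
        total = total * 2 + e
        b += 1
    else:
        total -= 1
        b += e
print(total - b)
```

-42

e=2: not <1, total = 0-1 = -1; b=3
e=5: not <1, total = (-1)-1 = -2; b=8
e=9: not <1, total = (-2)-1 = -3; b=17
e=4: not <1, total = (-3)-1 = -4; b=21
e=4: not <1, total = (-4)-1 = -5; b=25
e=11: not <1, total = (-5)-1 = -6; b=36
total-b = (-6)-36 = -42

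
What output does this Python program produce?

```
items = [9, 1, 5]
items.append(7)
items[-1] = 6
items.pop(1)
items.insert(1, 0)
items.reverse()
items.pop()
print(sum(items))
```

11

append 7 → [9, 1, 5, 7]
items[-1] = 6 → [9, 1, 5, 6]
pop(1) removes 1 → [9, 5, 6]
insert 0 at 1 → [9, 0, 5, 6]
reverse → [6, 5, 0, 9]
pop() removes 9 → [6, 5, 0]
sum = 11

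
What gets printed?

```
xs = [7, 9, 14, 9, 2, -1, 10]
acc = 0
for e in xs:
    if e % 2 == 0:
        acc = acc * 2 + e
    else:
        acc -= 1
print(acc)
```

48

e=7: not even, acc = 0-1 = -1
e=9: not even, acc = (-1)-1 = -2
e=14: even, acc = (-2)*2+14 = 10
e=9: not even, acc = 10-1 = 9
e=2: even, acc = 9*2+2 = 20
e=-1: not even, acc = 20-1 = 19
e=10: even, acc = 19*2+10 = 48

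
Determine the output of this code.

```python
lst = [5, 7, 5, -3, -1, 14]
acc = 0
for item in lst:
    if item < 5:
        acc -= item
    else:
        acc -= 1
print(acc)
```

0

item=5: not <5, acc = 0-1 = -1
item=7: not <5, acc = (-1)-1 = -2
item=5: not <5, acc = (-2)-1 = -3
item=-3: <5, acc = (-3)-(-3) = 0
item=-1: <5, acc = 0-(-1) = 1
item=14: not <5, acc = 1-1 = 0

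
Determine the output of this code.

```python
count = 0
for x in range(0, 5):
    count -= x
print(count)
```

x=0: count = 0-0 = 0
x=1: count = 0-1 = -1
x=2: count = (-1)-2 = -3
x=3: count = (-3)-3 = -6
x=4: count = (-6)-4 = -10

-10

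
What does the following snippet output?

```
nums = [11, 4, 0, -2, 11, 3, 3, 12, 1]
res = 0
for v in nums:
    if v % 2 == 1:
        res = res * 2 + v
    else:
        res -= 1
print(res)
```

v=11: odd, res = 0*2+11 = 11
v=4: not odd, res = 11-1 = 10
v=0: not odd, res = 10-1 = 9
v=-2: not odd, res = 9-1 = 8
v=11: odd, res = 8*2+11 = 27
v=3: odd, res = 27*2+3 = 57
v=3: odd, res = 57*2+3 = 117
v=12: not odd, res = 117-1 = 116
v=1: odd, res = 116*2+1 = 233

233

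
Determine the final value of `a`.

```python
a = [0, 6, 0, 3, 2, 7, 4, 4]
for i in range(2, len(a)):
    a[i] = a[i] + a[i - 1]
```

[0, 6, 6, 9, 11, 18, 22, 26]

i=2: a[2] = 0+6 = 6 → [0, 6, 6, 3, 2, 7, 4, 4]
i=3: a[3] = 3+6 = 9 → [0, 6, 6, 9, 2, 7, 4, 4]
i=4: a[4] = 2+9 = 11 → [0, 6, 6, 9, 11, 7, 4, 4]
i=5: a[5] = 7+11 = 18 → [0, 6, 6, 9, 11, 18, 4, 4]
i=6: a[6] = 4+18 = 22 → [0, 6, 6, 9, 11, 18, 22, 4]
i=7: a[7] = 4+22 = 26 → [0, 6, 6, 9, 11, 18, 22, 26]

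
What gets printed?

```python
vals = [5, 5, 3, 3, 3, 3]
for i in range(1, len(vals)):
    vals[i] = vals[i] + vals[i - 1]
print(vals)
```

[5, 10, 13, 16, 19, 22]

i=1: vals[1] = 5+5 = 10 → [5, 10, 3, 3, 3, 3]
i=2: vals[2] = 3+10 = 13 → [5, 10, 13, 3, 3, 3]
i=3: vals[3] = 3+13 = 16 → [5, 10, 13, 16, 3, 3]
i=4: vals[4] = 3+16 = 19 → [5, 10, 13, 16, 19, 3]
i=5: vals[5] = 3+19 = 22 → [5, 10, 13, 16, 19, 22]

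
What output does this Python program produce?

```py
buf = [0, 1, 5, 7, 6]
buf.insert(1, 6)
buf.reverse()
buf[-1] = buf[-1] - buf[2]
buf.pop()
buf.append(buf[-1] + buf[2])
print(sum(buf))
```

36

insert 6 at 1 → [0, 6, 1, 5, 7, 6]
reverse → [6, 7, 5, 1, 6, 0]
buf[-1] = buf[-1]-buf[2] = 0-5 = -5 → [6, 7, 5, 1, 6, -5]
pop() removes -5 → [6, 7, 5, 1, 6]
append buf[-1]+buf[2] = 6+5 = 11 → [6, 7, 5, 1, 6, 11]
sum = 36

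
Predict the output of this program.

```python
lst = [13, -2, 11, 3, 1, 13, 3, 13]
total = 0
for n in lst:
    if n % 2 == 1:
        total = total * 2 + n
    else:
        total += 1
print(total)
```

1375

n=13: odd, total = 0*2+13 = 13
n=-2: not odd, total = 13+1 = 14
n=11: odd, total = 14*2+11 = 39
n=3: odd, total = 39*2+3 = 81
n=1: odd, total = 81*2+1 = 163
n=13: odd, total = 163*2+13 = 339
n=3: odd, total = 339*2+3 = 681
n=13: odd, total = 681*2+13 = 1375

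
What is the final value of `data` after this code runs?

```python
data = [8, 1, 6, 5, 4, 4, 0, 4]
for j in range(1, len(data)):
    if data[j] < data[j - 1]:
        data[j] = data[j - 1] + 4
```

[8, 12, 16, 20, 24, 28, 32, 36]

j=1: 1<8, data[1] = 8+4 = 12 → [8, 12, 6, 5, 4, 4, 0, 4]
j=2: 6<12, data[2] = 12+4 = 16 → [8, 12, 16, 5, 4, 4, 0, 4]
j=3: 5<16, data[3] = 16+4 = 20 → [8, 12, 16, 20, 4, 4, 0, 4]
j=4: 4<20, data[4] = 20+4 = 24 → [8, 12, 16, 20, 24, 4, 0, 4]
j=5: 4<24, data[5] = 24+4 = 28 → [8, 12, 16, 20, 24, 28, 0, 4]
j=6: 0<28, data[6] = 28+4 = 32 → [8, 12, 16, 20, 24, 28, 32, 4]
j=7: 4<32, data[7] = 32+4 = 36 → [8, 12, 16, 20, 24, 28, 32, 36]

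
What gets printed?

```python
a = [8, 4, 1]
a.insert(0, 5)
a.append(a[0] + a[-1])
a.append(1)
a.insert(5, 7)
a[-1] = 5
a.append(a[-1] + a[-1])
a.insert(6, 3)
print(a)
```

[5, 8, 4, 1, 6, 7, 3, 5, 10]

insert 5 at 0 → [5, 8, 4, 1]
append a[0]+a[-1] = 5+1 = 6 → [5, 8, 4, 1, 6]
append 1 → [5, 8, 4, 1, 6, 1]
insert 7 at 5 → [5, 8, 4, 1, 6, 7, 1]
a[-1] = 5 → [5, 8, 4, 1, 6, 7, 5]
append a[-1]+a[-1] = 5+5 = 10 → [5, 8, 4, 1, 6, 7, 5, 10]
insert 3 at 6 → [5, 8, 4, 1, 6, 7, 3, 5, 10]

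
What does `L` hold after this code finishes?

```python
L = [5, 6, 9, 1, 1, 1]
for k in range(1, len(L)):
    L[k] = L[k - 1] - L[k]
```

k=1: L[1] = 5-6 = -1 → [5, -1, 9, 1, 1, 1]
k=2: L[2] = (-1)-9 = -10 → [5, -1, -10, 1, 1, 1]
k=3: L[3] = (-10)-1 = -11 → [5, -1, -10, -11, 1, 1]
k=4: L[4] = (-11)-1 = -12 → [5, -1, -10, -11, -12, 1]
k=5: L[5] = (-12)-1 = -13 → [5, -1, -10, -11, -12, -13]

[5, -1, -10, -11, -12, -13]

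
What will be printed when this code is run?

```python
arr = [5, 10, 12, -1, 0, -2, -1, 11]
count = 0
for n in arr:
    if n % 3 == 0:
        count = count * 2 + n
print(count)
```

24

n=5: not %3==0
n=10: not %3==0
n=12: %3==0, count = 0*2+12 = 12
n=-1: not %3==0
n=0: %3==0, count = 12*2+0 = 24
n=-2: not %3==0
n=-1: not %3==0
n=11: not %3==0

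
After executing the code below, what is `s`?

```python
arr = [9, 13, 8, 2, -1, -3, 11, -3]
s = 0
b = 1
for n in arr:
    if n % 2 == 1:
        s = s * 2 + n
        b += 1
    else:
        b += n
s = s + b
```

512

n=9: odd, s = 0*2+9 = 9; b=2
n=13: odd, s = 9*2+13 = 31; b=3
n=8: not odd; b=11
n=2: not odd; b=13
n=-1: odd, s = 31*2+(-1) = 61; b=14
n=-3: odd, s = 61*2+(-3) = 119; b=15
n=11: odd, s = 119*2+11 = 249; b=16
n=-3: odd, s = 249*2+(-3) = 495; b=17
s+b = 495+17 = 512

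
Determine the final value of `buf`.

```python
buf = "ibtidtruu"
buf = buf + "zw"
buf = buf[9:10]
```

+ 'zw' → 'ibtidtruuzw'
slice [9:10] → 'z'

'z'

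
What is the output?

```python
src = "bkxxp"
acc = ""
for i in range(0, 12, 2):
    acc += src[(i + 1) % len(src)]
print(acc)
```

i=0: add src[1]='k' → 'k'
i=2: add src[3]='x' → 'kx'
i=4: add src[0]='b' → 'kxb'
i=6: add src[2]='x' → 'kxbx'
i=8: add src[4]='p' → 'kxbxp'
i=10: add src[1]='k' → 'kxbxpk'

kxbxpk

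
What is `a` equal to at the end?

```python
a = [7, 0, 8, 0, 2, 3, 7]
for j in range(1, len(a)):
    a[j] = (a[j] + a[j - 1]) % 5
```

[7, 2, 0, 0, 2, 0, 2]

j=1: a[1] = (0+7)%5 = 2 → [7, 2, 8, 0, 2, 3, 7]
j=2: a[2] = (8+2)%5 = 0 → [7, 2, 0, 0, 2, 3, 7]
j=3: a[3] = (0+0)%5 = 0 → [7, 2, 0, 0, 2, 3, 7]
j=4: a[4] = (2+0)%5 = 2 → [7, 2, 0, 0, 2, 3, 7]
j=5: a[5] = (3+2)%5 = 0 → [7, 2, 0, 0, 2, 0, 7]
j=6: a[6] = (7+0)%5 = 2 → [7, 2, 0, 0, 2, 0, 2]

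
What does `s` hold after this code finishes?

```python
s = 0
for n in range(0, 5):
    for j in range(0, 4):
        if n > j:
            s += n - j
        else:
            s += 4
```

n=0,j=0: not 0>0, s = 0+4 = 4
n=0,j=1: not 0>1, s = 4+4 = 8
n=0,j=2: not 0>2, s = 8+4 = 12
n=0,j=3: not 0>3, s = 12+4 = 16
n=1,j=0: 1>0, s = 16+1 = 17
n=1,j=1: not 1>1, s = 17+4 = 21
n=1,j=2: not 1>2, s = 21+4 = 25
n=1,j=3: not 1>3, s = 25+4 = 29
n=2,j=0: 2>0, s = 29+2 = 31
n=2,j=1: 2>1, s = 31+1 = 32
n=2,j=2: not 2>2, s = 32+4 = 36
n=2,j=3: not 2>3, s = 36+4 = 40
n=3,j=0: 3>0, s = 40+3 = 43
n=3,j=1: 3>1, s = 43+2 = 45
n=3,j=2: 3>2, s = 45+1 = 46
n=3,j=3: not 3>3, s = 46+4 = 50
n=4,j=0: 4>0, s = 50+4 = 54
n=4,j=1: 4>1, s = 54+3 = 57
n=4,j=2: 4>2, s = 57+2 = 59
n=4,j=3: 4>3, s = 59+1 = 60

60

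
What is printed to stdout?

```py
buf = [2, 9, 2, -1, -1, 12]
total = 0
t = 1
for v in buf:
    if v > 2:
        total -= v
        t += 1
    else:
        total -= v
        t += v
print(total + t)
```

-18

v=2: not >2, total = 0-2 = -2; t=3
v=9: >2, total = (-2)-9 = -11; t=4
v=2: not >2, total = (-11)-2 = -13; t=6
v=-1: not >2, total = (-13)-(-1) = -12; t=5
v=-1: not >2, total = (-12)-(-1) = -11; t=4
v=12: >2, total = (-11)-12 = -23; t=5
total+t = (-23)+5 = -18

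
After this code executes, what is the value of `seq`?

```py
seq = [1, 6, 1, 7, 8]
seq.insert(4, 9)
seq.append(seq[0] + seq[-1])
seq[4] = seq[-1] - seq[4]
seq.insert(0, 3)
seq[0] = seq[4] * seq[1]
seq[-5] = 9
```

insert 9 at 4 → [1, 6, 1, 7, 9, 8]
append seq[0]+seq[-1] = 1+8 = 9 → [1, 6, 1, 7, 9, 8, 9]
seq[4] = seq[-1]-seq[4] = 9-9 = 0 → [1, 6, 1, 7, 0, 8, 9]
insert 3 at 0 → [3, 1, 6, 1, 7, 0, 8, 9]
seq[0] = seq[4]*seq[1] = 7*1 = 7 → [7, 1, 6, 1, 7, 0, 8, 9]
seq[-5] = 9 → [7, 1, 6, 9, 7, 0, 8, 9]

[7, 1, 6, 9, 7, 0, 8, 9]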